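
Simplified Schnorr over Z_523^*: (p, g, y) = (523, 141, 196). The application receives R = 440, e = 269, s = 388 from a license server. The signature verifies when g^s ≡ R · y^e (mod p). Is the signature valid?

g^s mod p:
141^2 = 19881 ≡ 7
141^4 ≡ 7^2 = 49
141^8 ≡ 49^2 = 2401 ≡ 309
141^16 ≡ 309^2 = 95481 ≡ 295
141^32 ≡ 295^2 = 87025 ≡ 207
141^64 ≡ 207^2 = 42849 ≡ 486
141^128 ≡ 486^2 = 236196 ≡ 323
141^256 ≡ 323^2 = 104329 ≡ 252
388 = 256 + 128 + 4, so 141^388 ≡ 252·323·49 ≡ 6 (mod 523)
R · y^e mod p:
196^2 = 38416 ≡ 237
196^4 ≡ 237^2 = 56169 ≡ 208
196^8 ≡ 208^2 = 43264 ≡ 378
196^16 ≡ 378^2 = 142884 ≡ 105
196^32 ≡ 105^2 = 11025 ≡ 42
196^64 ≡ 42^2 = 1764 ≡ 195
196^128 ≡ 195^2 = 38025 ≡ 369
196^256 ≡ 369^2 = 136161 ≡ 181
269 = 256 + 8 + 4 + 1, so 196^269 ≡ 181·378·208·196 ≡ 378 (mod 523)
440·378 = 166320 ≡ 6 (mod 523)
6 ≡ 6 (mod 523); signature holds.

valid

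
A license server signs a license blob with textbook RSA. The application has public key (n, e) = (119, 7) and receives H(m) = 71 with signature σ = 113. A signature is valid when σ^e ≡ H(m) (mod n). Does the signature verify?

σ^2 ≡ 113^2 = 12769 ≡ 36
σ^4 ≡ 36^2 = 1296 ≡ 106
7 = 4 + 2 + 1, so σ^7 ≡ 106·36·113 ≡ 71 (mod 119)
σ^7 mod 119 = 71 matches H(m).

verifies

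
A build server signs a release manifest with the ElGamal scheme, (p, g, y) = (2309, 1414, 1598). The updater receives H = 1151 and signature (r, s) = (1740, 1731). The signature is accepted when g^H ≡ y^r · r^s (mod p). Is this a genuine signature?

Left side g^H mod p:
Squares mod 2309: 1414^1≡1414, 1414^2≡2111, 1414^4≡2260, 1414^8≡92, 1414^16≡1537, 1414^32≡262, 1414^64≡1683, 1414^128≡1655, 1414^256≡551, 1414^512≡1122, 1414^1024≡479
1151 = 1024 + 64 + 32 + 16 + 8 + 4 + 2 + 1, so 1414^1151 ≡ 479·1683·262·1537·92·2260·2111·1414 ≡ 301 (mod 2309)
Right side y^r · r^s mod p:
Squares mod 2309: 1598^1≡1598, 1598^2≡2159, 1598^4≡1719, 1598^8≡1750, 1598^16≡766, 1598^32≡270, 1598^64≡1321, 1598^128≡1746, 1598^256≡636, 1598^512≡421, 1598^1024≡1757
1740 = 1024 + 512 + 128 + 64 + 8 + 4, so 1598^1740 ≡ 1757·421·1746·1321·1750·1719 ≡ 2008 (mod 2309)
Squares mod 2309: 1740^1≡1740, 1740^2≡501, 1740^4≡1629, 1740^8≡600, 1740^16≡2105, 1740^32≡54, 1740^64≡607, 1740^128≡1318, 1740^256≡756, 1740^512≡1213, 1740^1024≡536
1731 = 1024 + 512 + 128 + 64 + 2 + 1, so 1740^1731 ≡ 536·1213·1318·607·501·1740 ≡ 2308 (mod 2309)
2008·2308 = 4634464 ≡ 301 (mod 2309)
301 ≡ 301 (mod 2309), so the signature is genuine.

genuine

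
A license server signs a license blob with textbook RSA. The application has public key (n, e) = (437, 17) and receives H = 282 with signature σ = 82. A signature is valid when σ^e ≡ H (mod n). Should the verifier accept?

Squares mod 437: σ^1≡82, σ^2≡169, σ^4≡156, σ^8≡301, σ^16≡142
17 = 16 + 1, so σ^17 ≡ 142·82 ≡ 282 (mod 437)
282 = H, so the signature checks out.

accept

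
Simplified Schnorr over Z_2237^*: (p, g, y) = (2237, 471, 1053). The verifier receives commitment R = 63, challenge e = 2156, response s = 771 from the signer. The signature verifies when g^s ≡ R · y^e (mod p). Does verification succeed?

fails

g^s mod p:
471^2 = 221841 ≡ 378
471^4 ≡ 378^2 = 142884 ≡ 1953
471^8 ≡ 1953^2 = 3814209 ≡ 124
471^16 ≡ 124^2 = 15376 ≡ 1954
471^32 ≡ 1954^2 = 3818116 ≡ 1794
471^64 ≡ 1794^2 = 3218436 ≡ 1630
471^128 ≡ 1630^2 = 2656900 ≡ 1581
471^256 ≡ 1581^2 = 2499561 ≡ 832
471^512 ≡ 832^2 = 692224 ≡ 991
771 = 512 + 256 + 2 + 1, so 471^771 ≡ 991·832·378·471 ≡ 1883 (mod 2237)
R · y^e mod p:
1053^2 = 1108809 ≡ 1494
1053^4 ≡ 1494^2 = 2232036 ≡ 1747
1053^8 ≡ 1747^2 = 3052009 ≡ 741
1053^16 ≡ 741^2 = 549081 ≡ 1016
1053^32 ≡ 1016^2 = 1032256 ≡ 999
1053^64 ≡ 999^2 = 998001 ≡ 299
1053^128 ≡ 299^2 = 89401 ≡ 2158
1053^256 ≡ 2158^2 = 4656964 ≡ 1767
1053^512 ≡ 1767^2 = 3122289 ≡ 1674
1053^1024 ≡ 1674^2 = 2802276 ≡ 1552
1053^2048 ≡ 1552^2 = 2408704 ≡ 1692
2156 = 2048 + 64 + 32 + 8 + 4, so 1053^2156 ≡ 1692·299·999·741·1747 ≡ 744 (mod 2237)
63·744 = 46872 ≡ 2132 (mod 2237)
1883 ≠ 2132; the check fails.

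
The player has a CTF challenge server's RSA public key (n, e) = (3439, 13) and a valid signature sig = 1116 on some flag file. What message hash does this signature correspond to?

sig^2 ≡ 1116^2 = 1245456 ≡ 538
sig^4 ≡ 538^2 = 289444 ≡ 568
sig^8 ≡ 568^2 = 322624 ≡ 2797
13 = 8 + 4 + 1, so sig^13 ≡ 2797·568·1116 ≡ 1408 (mod 3439)

1408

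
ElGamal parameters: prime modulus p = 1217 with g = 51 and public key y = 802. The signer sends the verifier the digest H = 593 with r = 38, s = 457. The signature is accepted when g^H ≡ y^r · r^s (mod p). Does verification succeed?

Left side g^H mod p:
51^2 = 2601 ≡ 167
51^4 ≡ 167^2 = 27889 ≡ 1115
51^8 ≡ 1115^2 = 1243225 ≡ 668
51^16 ≡ 668^2 = 446224 ≡ 802
51^32 ≡ 802^2 = 643204 ≡ 628
51^64 ≡ 628^2 = 394384 ≡ 76
51^128 ≡ 76^2 = 5776 ≡ 908
51^256 ≡ 908^2 = 824464 ≡ 555
51^512 ≡ 555^2 = 308025 ≡ 124
593 = 512 + 64 + 16 + 1, so 51^593 ≡ 124·76·802·51 ≡ 38 (mod 1217)
Right side y^r · r^s mod p:
802^2 = 643204 ≡ 628
802^4 ≡ 628^2 = 394384 ≡ 76
802^8 ≡ 76^2 = 5776 ≡ 908
802^16 ≡ 908^2 = 824464 ≡ 555
802^32 ≡ 555^2 = 308025 ≡ 124
38 = 32 + 4 + 2, so 802^38 ≡ 124·76·628 ≡ 1 (mod 1217)
38^2 = 1444 ≡ 227
38^4 ≡ 227^2 = 51529 ≡ 415
38^8 ≡ 415^2 = 172225 ≡ 628
38^16 ≡ 628^2 = 394384 ≡ 76
38^32 ≡ 76^2 = 5776 ≡ 908
38^64 ≡ 908^2 = 824464 ≡ 555
38^128 ≡ 555^2 = 308025 ≡ 124
38^256 ≡ 124^2 = 15376 ≡ 772
457 = 256 + 128 + 64 + 8 + 1, so 38^457 ≡ 772·124·555·628·38 ≡ 38 (mod 1217)
1·38 = 38 ≡ 38 (mod 1217)
38 ≡ 38 (mod 1217), so the signature is genuine.

passes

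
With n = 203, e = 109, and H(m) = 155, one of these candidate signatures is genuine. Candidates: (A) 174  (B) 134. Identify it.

Candidate A: 174^109 mod 203 = 174
Candidate B: 134^109 mod 203 = 155
  → matches H(m) = 155

B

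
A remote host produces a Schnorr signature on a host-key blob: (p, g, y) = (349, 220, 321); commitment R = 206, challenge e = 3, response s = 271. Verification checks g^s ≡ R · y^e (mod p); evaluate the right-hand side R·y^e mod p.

321^3 mod 349 = 35
R · y^e ≡ 206·35 = 7210 ≡ 230 (mod 349)

230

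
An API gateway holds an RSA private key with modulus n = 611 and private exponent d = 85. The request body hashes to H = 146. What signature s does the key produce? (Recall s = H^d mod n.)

406

H^2 ≡ 146^2 = 21316 ≡ 542
H^4 ≡ 542^2 = 293764 ≡ 484
H^8 ≡ 484^2 = 234256 ≡ 243
H^16 ≡ 243^2 = 59049 ≡ 393
H^32 ≡ 393^2 = 154449 ≡ 477
H^64 ≡ 477^2 = 227529 ≡ 237
85 = 64 + 16 + 4 + 1, so H^85 ≡ 237·393·484·146 ≡ 406 (mod 611)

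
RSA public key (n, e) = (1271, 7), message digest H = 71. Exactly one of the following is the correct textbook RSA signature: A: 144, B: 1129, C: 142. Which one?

C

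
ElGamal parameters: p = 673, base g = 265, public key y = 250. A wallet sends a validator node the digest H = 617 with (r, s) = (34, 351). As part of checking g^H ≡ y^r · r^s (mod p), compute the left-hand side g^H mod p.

311

265^2 = 70225 ≡ 233
265^4 ≡ 233^2 = 54289 ≡ 449
265^8 ≡ 449^2 = 201601 ≡ 374
265^16 ≡ 374^2 = 139876 ≡ 565
265^32 ≡ 565^2 = 319225 ≡ 223
265^64 ≡ 223^2 = 49729 ≡ 600
265^128 ≡ 600^2 = 360000 ≡ 618
265^256 ≡ 618^2 = 381924 ≡ 333
265^512 ≡ 333^2 = 110889 ≡ 517
617 = 512 + 64 + 32 + 8 + 1, so 265^617 ≡ 517·600·223·374·265 ≡ 311 (mod 673)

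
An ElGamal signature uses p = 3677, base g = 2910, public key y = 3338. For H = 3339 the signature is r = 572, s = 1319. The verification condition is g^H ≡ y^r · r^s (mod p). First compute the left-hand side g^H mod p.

2910^2 = 8468100 ≡ 3646
2910^4 ≡ 3646^2 = 13293316 ≡ 961
2910^8 ≡ 961^2 = 923521 ≡ 594
2910^16 ≡ 594^2 = 352836 ≡ 3521
2910^32 ≡ 3521^2 = 12397441 ≡ 2274
2910^64 ≡ 2274^2 = 5171076 ≡ 1214
2910^128 ≡ 1214^2 = 1473796 ≡ 2996
2910^256 ≡ 2996^2 = 8976016 ≡ 459
2910^512 ≡ 459^2 = 210681 ≡ 1092
2910^1024 ≡ 1092^2 = 1192464 ≡ 1116
2910^2048 ≡ 1116^2 = 1245456 ≡ 2630
3339 = 2048 + 1024 + 256 + 8 + 2 + 1, so 2910^3339 ≡ 2630·1116·459·594·3646·2910 ≡ 2175 (mod 3677)

2175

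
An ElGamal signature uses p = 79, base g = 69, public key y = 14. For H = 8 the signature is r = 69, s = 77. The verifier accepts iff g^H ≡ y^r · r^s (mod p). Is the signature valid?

Left side g^H mod p:
69^2 = 4761 ≡ 21
69^4 ≡ 21^2 = 441 ≡ 46
69^8 ≡ 46^2 = 2116 ≡ 62
Right side y^r · r^s mod p:
14^2 = 196 ≡ 38
14^4 ≡ 38^2 = 1444 ≡ 22
14^8 ≡ 22^2 = 484 ≡ 10
14^16 ≡ 10^2 = 100 ≡ 21
14^32 ≡ 21^2 = 441 ≡ 46
14^64 ≡ 46^2 = 2116 ≡ 62
69 = 64 + 4 + 1, so 14^69 ≡ 62·22·14 ≡ 57 (mod 79)
69^2 = 4761 ≡ 21
69^4 ≡ 21^2 = 441 ≡ 46
69^8 ≡ 46^2 = 2116 ≡ 62
69^16 ≡ 62^2 = 3844 ≡ 52
69^32 ≡ 52^2 = 2704 ≡ 18
69^64 ≡ 18^2 = 324 ≡ 8
77 = 64 + 8 + 4 + 1, so 69^77 ≡ 8·62·46·69 ≡ 71 (mod 79)
57·71 = 4047 ≡ 18 (mod 79)
62 ≠ 18, so verification fails.

invalid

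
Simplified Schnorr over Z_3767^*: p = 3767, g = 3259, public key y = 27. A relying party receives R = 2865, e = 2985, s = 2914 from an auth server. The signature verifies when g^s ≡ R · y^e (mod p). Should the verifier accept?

reject

g^s mod p:
3259^2 = 10621081 ≡ 1908
3259^4 ≡ 1908^2 = 3640464 ≡ 1542
3259^8 ≡ 1542^2 = 2377764 ≡ 787
3259^16 ≡ 787^2 = 619369 ≡ 1581
3259^32 ≡ 1581^2 = 2499561 ≡ 2040
3259^64 ≡ 2040^2 = 4161600 ≡ 2832
3259^128 ≡ 2832^2 = 8020224 ≡ 281
3259^256 ≡ 281^2 = 78961 ≡ 3621
3259^512 ≡ 3621^2 = 13111641 ≡ 2481
3259^1024 ≡ 2481^2 = 6155361 ≡ 83
3259^2048 ≡ 83^2 = 6889 ≡ 3122
2914 = 2048 + 512 + 256 + 64 + 32 + 2, so 3259^2914 ≡ 3122·2481·3621·2832·2040·1908 ≡ 3631 (mod 3767)
R · y^e mod p:
27^2 = 729
27^4 ≡ 729^2 = 531441 ≡ 294
27^8 ≡ 294^2 = 86436 ≡ 3562
27^16 ≡ 3562^2 = 12687844 ≡ 588
27^32 ≡ 588^2 = 345744 ≡ 2947
27^64 ≡ 2947^2 = 8684809 ≡ 1874
27^128 ≡ 1874^2 = 3511876 ≡ 1032
27^256 ≡ 1032^2 = 1065024 ≡ 2730
27^512 ≡ 2730^2 = 7452900 ≡ 1774
27^1024 ≡ 1774^2 = 3147076 ≡ 1631
27^2048 ≡ 1631^2 = 2660161 ≡ 659
2985 = 2048 + 512 + 256 + 128 + 32 + 8 + 1, so 27^2985 ≡ 659·1774·2730·1032·2947·3562·27 ≡ 3485 (mod 3767)
2865·3485 = 9984525 ≡ 1975 (mod 3767)
3631 ≠ 1975; the check fails.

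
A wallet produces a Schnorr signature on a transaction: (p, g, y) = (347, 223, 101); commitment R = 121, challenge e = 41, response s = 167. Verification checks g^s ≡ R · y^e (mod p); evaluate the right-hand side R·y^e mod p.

17

Squares mod 347: 101^1≡101, 101^2≡138, 101^4≡306, 101^8≡293, 101^16≡140, 101^32≡168
41 = 32 + 8 + 1, so 101^41 ≡ 168·293·101 ≡ 155 (mod 347)
R · y^e ≡ 121·155 = 18755 ≡ 17 (mod 347)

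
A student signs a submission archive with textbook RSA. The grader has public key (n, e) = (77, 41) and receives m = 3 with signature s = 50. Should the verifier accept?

reject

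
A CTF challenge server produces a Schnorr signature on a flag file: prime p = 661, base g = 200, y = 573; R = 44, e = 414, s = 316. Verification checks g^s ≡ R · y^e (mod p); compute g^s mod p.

200^2 = 40000 ≡ 340
200^4 ≡ 340^2 = 115600 ≡ 586
200^8 ≡ 586^2 = 343396 ≡ 337
200^16 ≡ 337^2 = 113569 ≡ 538
200^32 ≡ 538^2 = 289444 ≡ 587
200^64 ≡ 587^2 = 344569 ≡ 188
200^128 ≡ 188^2 = 35344 ≡ 311
200^256 ≡ 311^2 = 96721 ≡ 215
316 = 256 + 32 + 16 + 8 + 4, so 200^316 ≡ 215·587·538·337·586 ≡ 78 (mod 661)

78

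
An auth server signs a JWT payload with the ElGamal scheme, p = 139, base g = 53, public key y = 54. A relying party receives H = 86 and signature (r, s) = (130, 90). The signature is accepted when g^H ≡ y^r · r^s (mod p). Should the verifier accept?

Left side g^H mod p:
53^86 mod 139 = 71
Right side y^r · r^s mod p:
54^130 mod 139 = 127
130^90 mod 139 = 52
127·52 = 6604 ≡ 71 (mod 139)
71 ≡ 71 (mod 139), so the signature is genuine.

accept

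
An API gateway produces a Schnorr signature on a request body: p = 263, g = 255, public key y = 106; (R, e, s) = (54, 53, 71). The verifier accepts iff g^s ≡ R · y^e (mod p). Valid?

g^s mod p:
255^2 = 65025 ≡ 64
255^4 ≡ 64^2 = 4096 ≡ 151
255^8 ≡ 151^2 = 22801 ≡ 183
255^16 ≡ 183^2 = 33489 ≡ 88
255^32 ≡ 88^2 = 7744 ≡ 117
255^64 ≡ 117^2 = 13689 ≡ 13
71 = 64 + 4 + 2 + 1, so 255^71 ≡ 13·151·64·255 ≡ 130 (mod 263)
R · y^e mod p:
106^2 = 11236 ≡ 190
106^4 ≡ 190^2 = 36100 ≡ 69
106^8 ≡ 69^2 = 4761 ≡ 27
106^16 ≡ 27^2 = 729 ≡ 203
106^32 ≡ 203^2 = 41209 ≡ 181
53 = 32 + 16 + 4 + 1, so 106^53 ≡ 181·203·69·106 ≡ 168 (mod 263)
54·168 = 9072 ≡ 130 (mod 263)
130 ≡ 130 (mod 263); signature holds.

yes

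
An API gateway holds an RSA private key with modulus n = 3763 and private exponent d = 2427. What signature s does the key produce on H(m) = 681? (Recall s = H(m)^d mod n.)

528

(H(m))^2 ≡ 681^2 = 463761 ≡ 912
(H(m))^4 ≡ 912^2 = 831744 ≡ 121
(H(m))^8 ≡ 121^2 = 14641 ≡ 3352
(H(m))^16 ≡ 3352^2 = 11235904 ≡ 3349
(H(m))^32 ≡ 3349^2 = 11215801 ≡ 2061
(H(m))^64 ≡ 2061^2 = 4247721 ≡ 3057
(H(m))^128 ≡ 3057^2 = 9345249 ≡ 1720
(H(m))^256 ≡ 1720^2 = 2958400 ≡ 682
(H(m))^512 ≡ 682^2 = 465124 ≡ 2275
(H(m))^1024 ≡ 2275^2 = 5175625 ≡ 1500
(H(m))^2048 ≡ 1500^2 = 2250000 ≡ 3489
2427 = 2048 + 256 + 64 + 32 + 16 + 8 + 2 + 1, so (H(m))^2427 ≡ 3489·682·3057·2061·3349·3352·912·681 ≡ 528 (mod 3763)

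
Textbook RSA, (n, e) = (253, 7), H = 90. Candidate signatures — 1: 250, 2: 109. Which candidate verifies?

Candidate 1: 250^7 mod 253 = 90
  → matches H = 90
Candidate 2: 109^7 mod 253 = 43

1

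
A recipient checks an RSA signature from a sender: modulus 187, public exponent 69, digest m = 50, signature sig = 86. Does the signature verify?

sig^2 ≡ 86^2 = 7396 ≡ 103
sig^4 ≡ 103^2 = 10609 ≡ 137
sig^8 ≡ 137^2 = 18769 ≡ 69
sig^16 ≡ 69^2 = 4761 ≡ 86
sig^32 ≡ 86^2 = 7396 ≡ 103
sig^64 ≡ 103^2 = 10609 ≡ 137
69 = 64 + 4 + 1, so sig^69 ≡ 137·137·86 ≡ 137 (mod 187)
137 ≠ 50, so verification fails.

does not verify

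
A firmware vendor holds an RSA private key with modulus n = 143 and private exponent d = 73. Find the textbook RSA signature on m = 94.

m^2 ≡ 94^2 = 8836 ≡ 113
m^4 ≡ 113^2 = 12769 ≡ 42
m^8 ≡ 42^2 = 1764 ≡ 48
m^16 ≡ 48^2 = 2304 ≡ 16
m^32 ≡ 16^2 = 256 ≡ 113
m^64 ≡ 113^2 = 12769 ≡ 42
73 = 64 + 8 + 1, so m^73 ≡ 42·48·94 ≡ 29 (mod 143)

29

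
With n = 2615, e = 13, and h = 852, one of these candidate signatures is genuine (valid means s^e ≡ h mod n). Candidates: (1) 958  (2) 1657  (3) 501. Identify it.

2

Candidate 1: Squares mod 2615: 958^1≡958, 958^2≡2514, 958^4≡2356, 958^8≡1706; 13 = 8 + 4 + 1, so 958^13 ≡ 1706·2356·958 ≡ 1763 (mod 2615)
Candidate 2: Squares mod 2615: 1657^1≡1657, 1657^2≡2514, 1657^4≡2356, 1657^8≡1706; 13 = 8 + 4 + 1, so 1657^13 ≡ 1706·2356·1657 ≡ 852 (mod 2615)
  → matches h = 852
Candidate 3: Squares mod 2615: 501^1≡501, 501^2≡2576, 501^4≡1521, 501^8≡1781; 13 = 8 + 4 + 1, so 501^13 ≡ 1781·1521·501 ≡ 551 (mod 2615)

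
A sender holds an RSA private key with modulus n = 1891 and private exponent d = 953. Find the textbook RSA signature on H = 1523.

498

H^2 ≡ 1523^2 = 2319529 ≡ 1163
H^4 ≡ 1163^2 = 1352569 ≡ 504
H^8 ≡ 504^2 = 254016 ≡ 622
H^16 ≡ 622^2 = 386884 ≡ 1120
H^32 ≡ 1120^2 = 1254400 ≡ 667
H^64 ≡ 667^2 = 444889 ≡ 504
H^128 ≡ 504^2 = 254016 ≡ 622
H^256 ≡ 622^2 = 386884 ≡ 1120
H^512 ≡ 1120^2 = 1254400 ≡ 667
953 = 512 + 256 + 128 + 32 + 16 + 8 + 1, so H^953 ≡ 667·1120·622·667·1120·622·1523 ≡ 498 (mod 1891)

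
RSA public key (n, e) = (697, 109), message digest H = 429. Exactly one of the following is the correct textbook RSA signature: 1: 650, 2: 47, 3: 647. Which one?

Candidate 1: Squares mod 697: 650^1≡650, 650^2≡118, 650^4≡681, 650^8≡256, 650^16≡18, 650^32≡324, 650^64≡426; 109 = 64 + 32 + 8 + 4 + 1, so 650^109 ≡ 426·324·256·681·650 ≡ 429 (mod 697)
  → matches H = 429
Candidate 2: Squares mod 697: 47^1≡47, 47^2≡118, 47^4≡681, 47^8≡256, 47^16≡18, 47^32≡324, 47^64≡426; 109 = 64 + 32 + 8 + 4 + 1, so 47^109 ≡ 426·324·256·681·47 ≡ 268 (mod 697)
Candidate 3: Squares mod 697: 647^1≡647, 647^2≡409, 647^4≡1, 647^8≡1, 647^16≡1, 647^32≡1, 647^64≡1; 109 = 64 + 32 + 8 + 4 + 1, so 647^109 ≡ 1·1·1·1·647 ≡ 647 (mod 697)

1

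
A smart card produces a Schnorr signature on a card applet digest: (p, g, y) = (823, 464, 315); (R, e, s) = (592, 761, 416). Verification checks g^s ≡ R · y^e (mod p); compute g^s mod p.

131

Squares mod 823: 464^1≡464, 464^2≡493, 464^4≡264, 464^8≡564, 464^16≡418, 464^32≡248, 464^64≡602, 464^128≡284, 464^256≡2
416 = 256 + 128 + 32, so 464^416 ≡ 2·284·248 ≡ 131 (mod 823)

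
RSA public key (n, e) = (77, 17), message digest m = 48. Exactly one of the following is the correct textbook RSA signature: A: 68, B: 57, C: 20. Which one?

C

Candidate A: Squares mod 77: 68^1≡68, 68^2≡4, 68^4≡16, 68^8≡25, 68^16≡9; 17 = 16 + 1, so 68^17 ≡ 9·68 ≡ 73 (mod 77)
Candidate B: Squares mod 77: 57^1≡57, 57^2≡15, 57^4≡71, 57^8≡36, 57^16≡64; 17 = 16 + 1, so 57^17 ≡ 64·57 ≡ 29 (mod 77)
Candidate C: Squares mod 77: 20^1≡20, 20^2≡15, 20^4≡71, 20^8≡36, 20^16≡64; 17 = 16 + 1, so 20^17 ≡ 64·20 ≡ 48 (mod 77)
  → matches m = 48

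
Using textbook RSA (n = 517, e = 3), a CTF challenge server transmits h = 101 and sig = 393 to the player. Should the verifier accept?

sig^2 ≡ 393^2 = 154449 ≡ 383
3 = 2 + 1, so sig^3 ≡ 383·393 ≡ 72 (mod 517)
sig^3 mod 517 = 72, but h = 101.

reject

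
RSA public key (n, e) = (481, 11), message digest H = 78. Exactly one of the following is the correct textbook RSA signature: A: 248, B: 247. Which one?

Candidate A: 248^11 mod 481 = 417
Candidate B: 247^11 mod 481 = 78
  → matches H = 78

B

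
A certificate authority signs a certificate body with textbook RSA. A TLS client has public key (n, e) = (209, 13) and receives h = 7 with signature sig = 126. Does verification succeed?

sig^13 mod 209 = 202
The recovered value 202 does not match the digest 7.

fails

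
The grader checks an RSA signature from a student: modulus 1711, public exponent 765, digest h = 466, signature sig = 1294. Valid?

sig^2 ≡ 1294^2 = 1674436 ≡ 1078
sig^4 ≡ 1078^2 = 1162084 ≡ 315
sig^8 ≡ 315^2 = 99225 ≡ 1698
sig^16 ≡ 1698^2 = 2883204 ≡ 169
sig^32 ≡ 169^2 = 28561 ≡ 1185
sig^64 ≡ 1185^2 = 1404225 ≡ 1205
sig^128 ≡ 1205^2 = 1452025 ≡ 1097
sig^256 ≡ 1097^2 = 1203409 ≡ 576
sig^512 ≡ 576^2 = 331776 ≡ 1553
765 = 512 + 128 + 64 + 32 + 16 + 8 + 4 + 1, so sig^765 ≡ 1553·1097·1205·1185·169·1698·315·1294 ≡ 1245 (mod 1711)
The recovered value 1245 does not match the digest 466.

no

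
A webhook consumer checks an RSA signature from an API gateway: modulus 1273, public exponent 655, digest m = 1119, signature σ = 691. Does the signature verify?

σ^2 ≡ 691^2 = 477481 ≡ 106
σ^4 ≡ 106^2 = 11236 ≡ 1052
σ^8 ≡ 1052^2 = 1106704 ≡ 467
σ^16 ≡ 467^2 = 218089 ≡ 406
σ^32 ≡ 406^2 = 164836 ≡ 619
σ^64 ≡ 619^2 = 383161 ≡ 1261
σ^128 ≡ 1261^2 = 1590121 ≡ 144
σ^256 ≡ 144^2 = 20736 ≡ 368
σ^512 ≡ 368^2 = 135424 ≡ 486
655 = 512 + 128 + 8 + 4 + 2 + 1, so σ^655 ≡ 486·144·467·1052·106·691 ≡ 26 (mod 1273)
26 ≠ 1119, so verification fails.

does not verify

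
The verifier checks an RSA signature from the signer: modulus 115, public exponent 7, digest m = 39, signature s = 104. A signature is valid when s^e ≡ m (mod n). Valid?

yes

Squares mod 115: s^1≡104, s^2≡6, s^4≡36
7 = 4 + 2 + 1, so s^7 ≡ 36·6·104 ≡ 39 (mod 115)
s^7 mod 115 = 39 matches m.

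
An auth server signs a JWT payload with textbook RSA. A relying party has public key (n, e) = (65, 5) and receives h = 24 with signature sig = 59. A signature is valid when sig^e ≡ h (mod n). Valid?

yes

Squares mod 65: sig^1≡59, sig^2≡36, sig^4≡61
5 = 4 + 1, so sig^5 ≡ 61·59 ≡ 24 (mod 65)
24 = h, so the signature checks out.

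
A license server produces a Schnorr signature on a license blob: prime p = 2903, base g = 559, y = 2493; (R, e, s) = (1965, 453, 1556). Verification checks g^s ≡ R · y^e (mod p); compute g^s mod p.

726

Squares mod 2903: 559^1≡559, 559^2≡1860, 559^4≡2127, 559^8≡1255, 559^16≡1599, 559^32≡2161, 559^64≡1897, 559^128≡1792, 559^256≡546, 559^512≡2010, 559^1024≡2027
1556 = 1024 + 512 + 16 + 4, so 559^1556 ≡ 2027·2010·1599·2127 ≡ 726 (mod 2903)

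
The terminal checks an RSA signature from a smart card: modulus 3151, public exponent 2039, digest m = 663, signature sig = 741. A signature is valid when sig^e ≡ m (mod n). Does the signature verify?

verifies

sig^2039 mod 3151 = 663
Since 663 equals the digest 663, verification succeeds.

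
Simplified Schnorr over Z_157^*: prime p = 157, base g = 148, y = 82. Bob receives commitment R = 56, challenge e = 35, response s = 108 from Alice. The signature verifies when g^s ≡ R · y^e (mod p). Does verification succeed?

fails

g^s mod p:
148^2 = 21904 ≡ 81
148^4 ≡ 81^2 = 6561 ≡ 124
148^8 ≡ 124^2 = 15376 ≡ 147
148^16 ≡ 147^2 = 21609 ≡ 100
148^32 ≡ 100^2 = 10000 ≡ 109
148^64 ≡ 109^2 = 11881 ≡ 106
108 = 64 + 32 + 8 + 4, so 148^108 ≡ 106·109·147·124 ≡ 75 (mod 157)
R · y^e mod p:
82^2 = 6724 ≡ 130
82^4 ≡ 130^2 = 16900 ≡ 101
82^8 ≡ 101^2 = 10201 ≡ 153
82^16 ≡ 153^2 = 23409 ≡ 16
82^32 ≡ 16^2 = 256 ≡ 99
35 = 32 + 2 + 1, so 82^35 ≡ 99·130·82 ≡ 143 (mod 157)
56·143 = 8008 ≡ 1 (mod 157)
75 ≠ 1; the check fails.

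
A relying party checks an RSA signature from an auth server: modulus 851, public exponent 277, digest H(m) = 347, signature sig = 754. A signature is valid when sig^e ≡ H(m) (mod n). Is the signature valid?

Squares mod 851: sig^1≡754, sig^2≡48, sig^4≡602, sig^8≡729, sig^16≡417, sig^32≡285, sig^64≡380, sig^128≡581, sig^256≡565
277 = 256 + 16 + 4 + 1, so sig^277 ≡ 565·417·602·754 ≡ 347 (mod 851)
sig^277 mod 851 = 347 matches H(m).

valid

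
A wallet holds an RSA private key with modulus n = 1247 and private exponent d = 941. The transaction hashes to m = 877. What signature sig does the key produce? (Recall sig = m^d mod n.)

1184

m^2 ≡ 877^2 = 769129 ≡ 977
m^4 ≡ 977^2 = 954529 ≡ 574
m^8 ≡ 574^2 = 329476 ≡ 268
m^16 ≡ 268^2 = 71824 ≡ 745
m^32 ≡ 745^2 = 555025 ≡ 110
m^64 ≡ 110^2 = 12100 ≡ 877
m^128 ≡ 877^2 = 769129 ≡ 977
m^256 ≡ 977^2 = 954529 ≡ 574
m^512 ≡ 574^2 = 329476 ≡ 268
941 = 512 + 256 + 128 + 32 + 8 + 4 + 1, so m^941 ≡ 268·574·977·110·268·574·877 ≡ 1184 (mod 1247)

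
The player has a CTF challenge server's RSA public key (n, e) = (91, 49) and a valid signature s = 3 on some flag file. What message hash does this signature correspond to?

3

s^49 mod 91 = 3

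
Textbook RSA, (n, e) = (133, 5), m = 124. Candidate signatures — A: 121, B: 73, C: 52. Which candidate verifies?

Candidate A: Squares mod 133: 121^1≡121, 121^2≡11, 121^4≡121; 5 = 4 + 1, so 121^5 ≡ 121·121 ≡ 11 (mod 133)
Candidate B: Squares mod 133: 73^1≡73, 73^2≡9, 73^4≡81; 5 = 4 + 1, so 73^5 ≡ 81·73 ≡ 61 (mod 133)
Candidate C: Squares mod 133: 52^1≡52, 52^2≡44, 52^4≡74; 5 = 4 + 1, so 52^5 ≡ 74·52 ≡ 124 (mod 133)
  → matches m = 124

C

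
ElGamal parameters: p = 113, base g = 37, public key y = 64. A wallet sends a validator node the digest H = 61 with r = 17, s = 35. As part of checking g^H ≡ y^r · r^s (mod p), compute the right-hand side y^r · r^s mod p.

75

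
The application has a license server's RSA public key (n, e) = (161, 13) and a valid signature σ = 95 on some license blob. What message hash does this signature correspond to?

32

σ^13 mod 161 = 32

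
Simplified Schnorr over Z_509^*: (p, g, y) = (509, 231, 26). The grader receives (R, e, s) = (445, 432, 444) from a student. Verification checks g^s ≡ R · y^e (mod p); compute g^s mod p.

99

Squares mod 509: 231^1≡231, 231^2≡425, 231^4≡439, 231^8≡319, 231^16≡470, 231^32≡503, 231^64≡36, 231^128≡278, 231^256≡425
444 = 256 + 128 + 32 + 16 + 8 + 4, so 231^444 ≡ 425·278·503·470·319·439 ≡ 99 (mod 509)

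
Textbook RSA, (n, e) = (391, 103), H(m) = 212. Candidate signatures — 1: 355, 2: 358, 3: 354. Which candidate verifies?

Candidate 1: Squares mod 391: 355^1≡355, 355^2≡123, 355^4≡271, 355^8≡324, 355^16≡188, 355^32≡154, 355^64≡256; 103 = 64 + 32 + 4 + 2 + 1, so 355^103 ≡ 256·154·271·123·355 ≡ 212 (mod 391)
  → matches H(m) = 212
Candidate 2: Squares mod 391: 358^1≡358, 358^2≡307, 358^4≡18, 358^8≡324, 358^16≡188, 358^32≡154, 358^64≡256; 103 = 64 + 32 + 4 + 2 + 1, so 358^103 ≡ 256·154·18·307·358 ≡ 18 (mod 391)
Candidate 3: Squares mod 391: 354^1≡354, 354^2≡196, 354^4≡98, 354^8≡220, 354^16≡307, 354^32≡18, 354^64≡324; 103 = 64 + 32 + 4 + 2 + 1, so 354^103 ≡ 324·18·98·196·354 ≡ 6 (mod 391)

1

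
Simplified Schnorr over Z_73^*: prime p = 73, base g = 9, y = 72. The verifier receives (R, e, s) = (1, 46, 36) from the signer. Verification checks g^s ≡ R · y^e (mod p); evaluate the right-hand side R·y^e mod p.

1

Squares mod 73: 72^1≡72, 72^2≡1, 72^4≡1, 72^8≡1, 72^16≡1, 72^32≡1
46 = 32 + 8 + 4 + 2, so 72^46 ≡ 1·1·1·1 ≡ 1 (mod 73)
R · y^e ≡ 1·1 = 1 ≡ 1 (mod 73)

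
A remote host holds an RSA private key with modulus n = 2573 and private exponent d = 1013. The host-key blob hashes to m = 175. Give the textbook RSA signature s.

m^2 ≡ 175^2 = 30625 ≡ 2322
m^4 ≡ 2322^2 = 5391684 ≡ 1249
m^8 ≡ 1249^2 = 1560001 ≡ 763
m^16 ≡ 763^2 = 582169 ≡ 671
m^32 ≡ 671^2 = 450241 ≡ 2539
m^64 ≡ 2539^2 = 6446521 ≡ 1156
m^128 ≡ 1156^2 = 1336336 ≡ 949
m^256 ≡ 949^2 = 900601 ≡ 51
m^512 ≡ 51^2 = 2601 ≡ 28
1013 = 512 + 256 + 128 + 64 + 32 + 16 + 4 + 1, so m^1013 ≡ 28·51·949·1156·2539·671·1249·175 ≡ 546 (mod 2573)

546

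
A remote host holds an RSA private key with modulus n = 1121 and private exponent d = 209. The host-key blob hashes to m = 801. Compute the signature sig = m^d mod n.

903

m^209 mod 1121 = 903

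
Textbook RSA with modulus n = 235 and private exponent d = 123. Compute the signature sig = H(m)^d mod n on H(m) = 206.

(H(m))^2 ≡ 206^2 = 42436 ≡ 136
(H(m))^4 ≡ 136^2 = 18496 ≡ 166
(H(m))^8 ≡ 166^2 = 27556 ≡ 61
(H(m))^16 ≡ 61^2 = 3721 ≡ 196
(H(m))^32 ≡ 196^2 = 38416 ≡ 111
(H(m))^64 ≡ 111^2 = 12321 ≡ 101
123 = 64 + 32 + 16 + 8 + 2 + 1, so (H(m))^123 ≡ 101·111·196·61·136·206 ≡ 61 (mod 235)

61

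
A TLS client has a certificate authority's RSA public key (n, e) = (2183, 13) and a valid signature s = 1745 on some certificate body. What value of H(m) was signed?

1930

s^13 mod 2183 = 1930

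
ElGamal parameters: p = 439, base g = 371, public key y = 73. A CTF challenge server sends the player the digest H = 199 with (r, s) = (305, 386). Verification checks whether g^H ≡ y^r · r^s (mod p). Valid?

no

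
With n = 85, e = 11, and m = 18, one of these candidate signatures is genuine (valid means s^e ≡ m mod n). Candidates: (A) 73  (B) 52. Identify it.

B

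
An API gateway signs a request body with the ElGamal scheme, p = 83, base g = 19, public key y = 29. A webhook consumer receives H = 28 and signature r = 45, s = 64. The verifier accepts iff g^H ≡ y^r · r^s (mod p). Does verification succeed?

Left side g^H mod p:
19^2 = 361 ≡ 29
19^4 ≡ 29^2 = 841 ≡ 11
19^8 ≡ 11^2 = 121 ≡ 38
19^16 ≡ 38^2 = 1444 ≡ 33
28 = 16 + 8 + 4, so 19^28 ≡ 33·38·11 ≡ 16 (mod 83)
Right side y^r · r^s mod p:
29^2 = 841 ≡ 11
29^4 ≡ 11^2 = 121 ≡ 38
29^8 ≡ 38^2 = 1444 ≡ 33
29^16 ≡ 33^2 = 1089 ≡ 10
29^32 ≡ 10^2 = 100 ≡ 17
45 = 32 + 8 + 4 + 1, so 29^45 ≡ 17·33·38·29 ≡ 38 (mod 83)
45^2 = 2025 ≡ 33
45^4 ≡ 33^2 = 1089 ≡ 10
45^8 ≡ 10^2 = 100 ≡ 17
45^16 ≡ 17^2 = 289 ≡ 40
45^32 ≡ 40^2 = 1600 ≡ 23
45^64 ≡ 23^2 = 529 ≡ 31
38·31 = 1178 ≡ 16 (mod 83)
16 ≡ 16 (mod 83), so the signature is genuine.

passes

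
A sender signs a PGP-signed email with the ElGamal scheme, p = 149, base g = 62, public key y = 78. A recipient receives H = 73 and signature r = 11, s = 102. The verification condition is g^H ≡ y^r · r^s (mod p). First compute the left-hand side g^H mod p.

12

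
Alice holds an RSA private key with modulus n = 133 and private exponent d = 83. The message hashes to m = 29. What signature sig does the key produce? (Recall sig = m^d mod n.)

71

m^2 ≡ 29^2 = 841 ≡ 43
m^4 ≡ 43^2 = 1849 ≡ 120
m^8 ≡ 120^2 = 14400 ≡ 36
m^16 ≡ 36^2 = 1296 ≡ 99
m^32 ≡ 99^2 = 9801 ≡ 92
m^64 ≡ 92^2 = 8464 ≡ 85
83 = 64 + 16 + 2 + 1, so m^83 ≡ 85·99·43·29 ≡ 71 (mod 133)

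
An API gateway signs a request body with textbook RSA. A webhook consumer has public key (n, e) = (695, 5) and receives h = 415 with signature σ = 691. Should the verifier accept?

reject

Squares mod 695: σ^1≡691, σ^2≡16, σ^4≡256
5 = 4 + 1, so σ^5 ≡ 256·691 ≡ 366 (mod 695)
The recovered value 366 does not match the digest 415.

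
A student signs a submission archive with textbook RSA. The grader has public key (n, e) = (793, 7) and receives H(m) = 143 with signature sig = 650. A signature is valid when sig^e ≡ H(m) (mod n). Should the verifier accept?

accept

Squares mod 793: sig^1≡650, sig^2≡624, sig^4≡13
7 = 4 + 2 + 1, so sig^7 ≡ 13·624·650 ≡ 143 (mod 793)
sig^7 mod 793 = 143 matches H(m).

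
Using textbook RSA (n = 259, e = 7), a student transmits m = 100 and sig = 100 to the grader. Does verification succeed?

sig^2 ≡ 100^2 = 10000 ≡ 158
sig^4 ≡ 158^2 = 24964 ≡ 100
7 = 4 + 2 + 1, so sig^7 ≡ 100·158·100 ≡ 100 (mod 259)
sig^7 mod 259 = 100 matches m.

passes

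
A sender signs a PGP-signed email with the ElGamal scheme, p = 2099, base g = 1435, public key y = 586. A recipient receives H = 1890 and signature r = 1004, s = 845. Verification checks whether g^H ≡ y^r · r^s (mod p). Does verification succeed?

fails

Left side g^H mod p:
1435^2 = 2059225 ≡ 106
1435^4 ≡ 106^2 = 11236 ≡ 741
1435^8 ≡ 741^2 = 549081 ≡ 1242
1435^16 ≡ 1242^2 = 1542564 ≡ 1898
1435^32 ≡ 1898^2 = 3602404 ≡ 520
1435^64 ≡ 520^2 = 270400 ≡ 1728
1435^128 ≡ 1728^2 = 2985984 ≡ 1206
1435^256 ≡ 1206^2 = 1454436 ≡ 1928
1435^512 ≡ 1928^2 = 3717184 ≡ 1954
1435^1024 ≡ 1954^2 = 3818116 ≡ 35
1890 = 1024 + 512 + 256 + 64 + 32 + 2, so 1435^1890 ≡ 35·1954·1928·1728·520·106 ≡ 869 (mod 2099)
Right side y^r · r^s mod p:
586^2 = 343396 ≡ 1259
586^4 ≡ 1259^2 = 1585081 ≡ 336
586^8 ≡ 336^2 = 112896 ≡ 1649
586^16 ≡ 1649^2 = 2719201 ≡ 996
586^32 ≡ 996^2 = 992016 ≡ 1288
586^64 ≡ 1288^2 = 1658944 ≡ 734
586^128 ≡ 734^2 = 538756 ≡ 1412
586^256 ≡ 1412^2 = 1993744 ≡ 1793
586^512 ≡ 1793^2 = 3214849 ≡ 1280
1004 = 512 + 256 + 128 + 64 + 32 + 8 + 4, so 586^1004 ≡ 1280·1793·1412·734·1288·1649·336 ≡ 2020 (mod 2099)
1004^2 = 1008016 ≡ 496
1004^4 ≡ 496^2 = 246016 ≡ 433
1004^8 ≡ 433^2 = 187489 ≡ 678
1004^16 ≡ 678^2 = 459684 ≡ 3
1004^32 ≡ 3^2 = 9
1004^64 ≡ 9^2 = 81
1004^128 ≡ 81^2 = 6561 ≡ 264
1004^256 ≡ 264^2 = 69696 ≡ 429
1004^512 ≡ 429^2 = 184041 ≡ 1428
845 = 512 + 256 + 64 + 8 + 4 + 1, so 1004^845 ≡ 1428·429·81·678·433·1004 ≡ 1969 (mod 2099)
2020·1969 = 3977380 ≡ 1874 (mod 2099)
869 ≠ 1874, so verification fails.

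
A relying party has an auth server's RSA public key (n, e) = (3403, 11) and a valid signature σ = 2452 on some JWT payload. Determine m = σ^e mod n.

3001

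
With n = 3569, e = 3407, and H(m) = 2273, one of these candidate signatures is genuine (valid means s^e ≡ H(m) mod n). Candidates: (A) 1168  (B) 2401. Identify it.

A

Candidate A: Squares mod 3569: 1168^1≡1168, 1168^2≡866, 1168^4≡466, 1168^8≡3016, 1168^16≡2444, 1168^32≡2199, 1168^64≡3175, 1168^128≡1769, 1168^256≡2917, 1168^512≡393, 1168^1024≡982, 1168^2048≡694; 3407 = 2048 + 1024 + 256 + 64 + 8 + 4 + 2 + 1, so 1168^3407 ≡ 694·982·2917·3175·3016·466·866·1168 ≡ 2273 (mod 3569)
  → matches H(m) = 2273
Candidate B: Squares mod 3569: 2401^1≡2401, 2401^2≡866, 2401^4≡466, 2401^8≡3016, 2401^16≡2444, 2401^32≡2199, 2401^64≡3175, 2401^128≡1769, 2401^256≡2917, 2401^512≡393, 2401^1024≡982, 2401^2048≡694; 3407 = 2048 + 1024 + 256 + 64 + 8 + 4 + 2 + 1, so 2401^3407 ≡ 694·982·2917·3175·3016·466·866·2401 ≡ 1296 (mod 3569)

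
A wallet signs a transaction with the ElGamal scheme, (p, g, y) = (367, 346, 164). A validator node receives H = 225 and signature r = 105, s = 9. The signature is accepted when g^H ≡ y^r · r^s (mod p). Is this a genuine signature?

Left side g^H mod p:
346^2 = 119716 ≡ 74
346^4 ≡ 74^2 = 5476 ≡ 338
346^8 ≡ 338^2 = 114244 ≡ 107
346^16 ≡ 107^2 = 11449 ≡ 72
346^32 ≡ 72^2 = 5184 ≡ 46
346^64 ≡ 46^2 = 2116 ≡ 281
346^128 ≡ 281^2 = 78961 ≡ 56
225 = 128 + 64 + 32 + 1, so 346^225 ≡ 56·281·46·346 ≡ 164 (mod 367)
Right side y^r · r^s mod p:
164^2 = 26896 ≡ 105
164^4 ≡ 105^2 = 11025 ≡ 15
164^8 ≡ 15^2 = 225
164^16 ≡ 225^2 = 50625 ≡ 346
164^32 ≡ 346^2 = 119716 ≡ 74
164^64 ≡ 74^2 = 5476 ≡ 338
105 = 64 + 32 + 8 + 1, so 164^105 ≡ 338·74·225·164 ≡ 190 (mod 367)
105^2 = 11025 ≡ 15
105^4 ≡ 15^2 = 225
105^8 ≡ 225^2 = 50625 ≡ 346
9 = 8 + 1, so 105^9 ≡ 346·105 ≡ 364 (mod 367)
190·364 = 69160 ≡ 164 (mod 367)
164 ≡ 164 (mod 367), so the signature is genuine.

genuine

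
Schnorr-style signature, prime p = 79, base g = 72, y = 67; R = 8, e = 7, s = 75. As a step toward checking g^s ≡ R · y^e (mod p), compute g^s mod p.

38

Squares mod 79: 72^1≡72, 72^2≡49, 72^4≡31, 72^8≡13, 72^16≡11, 72^32≡42, 72^64≡26
75 = 64 + 8 + 2 + 1, so 72^75 ≡ 26·13·49·72 ≡ 38 (mod 79)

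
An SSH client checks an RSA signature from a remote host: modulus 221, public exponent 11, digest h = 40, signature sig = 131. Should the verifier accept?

accept

Squares mod 221: sig^1≡131, sig^2≡144, sig^4≡183, sig^8≡118
11 = 8 + 2 + 1, so sig^11 ≡ 118·144·131 ≡ 40 (mod 221)
40 = h, so the signature checks out.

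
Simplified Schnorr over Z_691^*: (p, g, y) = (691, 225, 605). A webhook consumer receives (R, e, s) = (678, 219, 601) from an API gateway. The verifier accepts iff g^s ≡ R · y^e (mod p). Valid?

yes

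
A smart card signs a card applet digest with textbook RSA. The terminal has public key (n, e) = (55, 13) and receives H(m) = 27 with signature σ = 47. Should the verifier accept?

accept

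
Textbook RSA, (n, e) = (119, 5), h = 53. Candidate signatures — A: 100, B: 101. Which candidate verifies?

Candidate A: 100^2 = 10000 ≡ 4; 100^4 ≡ 4^2 = 16; 5 = 4 + 1, so 100^5 ≡ 16·100 ≡ 53 (mod 119)
  → matches h = 53
Candidate B: 101^2 = 10201 ≡ 86; 101^4 ≡ 86^2 = 7396 ≡ 18; 5 = 4 + 1, so 101^5 ≡ 18·101 ≡ 33 (mod 119)

A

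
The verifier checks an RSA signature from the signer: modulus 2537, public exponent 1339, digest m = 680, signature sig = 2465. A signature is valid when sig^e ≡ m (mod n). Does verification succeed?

sig^2 ≡ 2465^2 = 6076225 ≡ 110
sig^4 ≡ 110^2 = 12100 ≡ 1952
sig^8 ≡ 1952^2 = 3810304 ≡ 2267
sig^16 ≡ 2267^2 = 5139289 ≡ 1864
sig^32 ≡ 1864^2 = 3474496 ≡ 1343
sig^64 ≡ 1343^2 = 1803649 ≡ 2379
sig^128 ≡ 2379^2 = 5659641 ≡ 2131
sig^256 ≡ 2131^2 = 4541161 ≡ 2468
sig^512 ≡ 2468^2 = 6091024 ≡ 2224
sig^1024 ≡ 2224^2 = 4946176 ≡ 1563
1339 = 1024 + 256 + 32 + 16 + 8 + 2 + 1, so sig^1339 ≡ 1563·2468·1343·1864·2267·110·2465 ≡ 230 (mod 2537)
sig^1339 mod 2537 = 230, but m = 680.

fails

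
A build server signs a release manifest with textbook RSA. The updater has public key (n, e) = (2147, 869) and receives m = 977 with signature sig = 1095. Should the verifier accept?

accept

Squares mod 2147: sig^1≡1095, sig^2≡999, sig^4≡1793, sig^8≡790, sig^16≡1470, sig^32≡1018, sig^64≡1470, sig^128≡1018, sig^256≡1470, sig^512≡1018
869 = 512 + 256 + 64 + 32 + 4 + 1, so sig^869 ≡ 1018·1470·1470·1018·1793·1095 ≡ 977 (mod 2147)
Since 977 equals the digest 977, verification succeeds.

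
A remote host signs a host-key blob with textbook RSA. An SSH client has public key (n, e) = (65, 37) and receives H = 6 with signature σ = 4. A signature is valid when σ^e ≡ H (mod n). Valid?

no

σ^2 ≡ 4^2 = 16
σ^4 ≡ 16^2 = 256 ≡ 61
σ^8 ≡ 61^2 = 3721 ≡ 16
σ^16 ≡ 16^2 = 256 ≡ 61
σ^32 ≡ 61^2 = 3721 ≡ 16
37 = 32 + 4 + 1, so σ^37 ≡ 16·61·4 ≡ 4 (mod 65)
The recovered value 4 does not match the digest 6.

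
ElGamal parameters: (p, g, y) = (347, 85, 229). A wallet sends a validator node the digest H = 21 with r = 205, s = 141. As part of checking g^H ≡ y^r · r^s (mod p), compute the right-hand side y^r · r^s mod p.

328

Squares mod 347: 229^1≡229, 229^2≡44, 229^4≡201, 229^8≡149, 229^16≡340, 229^32≡49, 229^64≡319, 229^128≡90
205 = 128 + 64 + 8 + 4 + 1, so 229^205 ≡ 90·319·149·201·229 ≡ 49 (mod 347)
Squares mod 347: 205^1≡205, 205^2≡38, 205^4≡56, 205^8≡13, 205^16≡169, 205^32≡107, 205^64≡345, 205^128≡4
141 = 128 + 8 + 4 + 1, so 205^141 ≡ 4·13·56·205 ≡ 120 (mod 347)
y^r · r^s ≡ 49·120 = 5880 ≡ 328 (mod 347)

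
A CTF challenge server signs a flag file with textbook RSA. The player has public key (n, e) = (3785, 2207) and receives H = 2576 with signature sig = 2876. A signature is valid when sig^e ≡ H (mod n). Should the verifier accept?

accept

sig^2 ≡ 2876^2 = 8271376 ≡ 1151
sig^4 ≡ 1151^2 = 1324801 ≡ 51
sig^8 ≡ 51^2 = 2601
sig^16 ≡ 2601^2 = 6765201 ≡ 1406
sig^32 ≡ 1406^2 = 1976836 ≡ 1066
sig^64 ≡ 1066^2 = 1136356 ≡ 856
sig^128 ≡ 856^2 = 732736 ≡ 2231
sig^256 ≡ 2231^2 = 4977361 ≡ 86
sig^512 ≡ 86^2 = 7396 ≡ 3611
sig^1024 ≡ 3611^2 = 13039321 ≡ 3781
sig^2048 ≡ 3781^2 = 14295961 ≡ 16
2207 = 2048 + 128 + 16 + 8 + 4 + 2 + 1, so sig^2207 ≡ 16·2231·1406·2601·51·1151·2876 ≡ 2576 (mod 3785)
sig^2207 mod 3785 = 2576 matches H.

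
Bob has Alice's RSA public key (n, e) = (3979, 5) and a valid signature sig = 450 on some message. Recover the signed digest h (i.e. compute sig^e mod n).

sig^5 mod 3979 = 3523

3523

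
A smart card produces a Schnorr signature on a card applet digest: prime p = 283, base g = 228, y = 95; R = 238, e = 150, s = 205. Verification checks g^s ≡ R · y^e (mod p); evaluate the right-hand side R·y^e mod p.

70

Squares mod 283: 95^1≡95, 95^2≡252, 95^4≡112, 95^8≡92, 95^16≡257, 95^32≡110, 95^64≡214, 95^128≡233
150 = 128 + 16 + 4 + 2, so 95^150 ≡ 233·257·112·252 ≡ 250 (mod 283)
R · y^e ≡ 238·250 = 59500 ≡ 70 (mod 283)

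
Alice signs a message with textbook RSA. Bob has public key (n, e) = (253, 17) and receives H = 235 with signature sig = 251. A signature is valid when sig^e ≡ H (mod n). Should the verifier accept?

sig^2 ≡ 251^2 = 63001 ≡ 4
sig^4 ≡ 4^2 = 16
sig^8 ≡ 16^2 = 256 ≡ 3
sig^16 ≡ 3^2 = 9
17 = 16 + 1, so sig^17 ≡ 9·251 ≡ 235 (mod 253)
235 = H, so the signature checks out.

accept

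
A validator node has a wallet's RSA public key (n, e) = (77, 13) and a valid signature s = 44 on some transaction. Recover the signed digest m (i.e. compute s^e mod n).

s^13 mod 77 = 44

44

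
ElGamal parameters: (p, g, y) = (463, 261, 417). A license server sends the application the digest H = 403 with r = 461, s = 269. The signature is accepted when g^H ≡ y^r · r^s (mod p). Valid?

no

Left side g^H mod p:
261^2 = 68121 ≡ 60
261^4 ≡ 60^2 = 3600 ≡ 359
261^8 ≡ 359^2 = 128881 ≡ 167
261^16 ≡ 167^2 = 27889 ≡ 109
261^32 ≡ 109^2 = 11881 ≡ 306
261^64 ≡ 306^2 = 93636 ≡ 110
261^128 ≡ 110^2 = 12100 ≡ 62
261^256 ≡ 62^2 = 3844 ≡ 140
403 = 256 + 128 + 16 + 2 + 1, so 261^403 ≡ 140·62·109·60·261 ≡ 292 (mod 463)
Right side y^r · r^s mod p:
417^2 = 173889 ≡ 264
417^4 ≡ 264^2 = 69696 ≡ 246
417^8 ≡ 246^2 = 60516 ≡ 326
417^16 ≡ 326^2 = 106276 ≡ 249
417^32 ≡ 249^2 = 62001 ≡ 422
417^64 ≡ 422^2 = 178084 ≡ 292
417^128 ≡ 292^2 = 85264 ≡ 72
417^256 ≡ 72^2 = 5184 ≡ 91
461 = 256 + 128 + 64 + 8 + 4 + 1, so 417^461 ≡ 91·72·292·326·246·417 ≡ 312 (mod 463)
461^2 = 212521 ≡ 4
461^4 ≡ 4^2 = 16
461^8 ≡ 16^2 = 256
461^16 ≡ 256^2 = 65536 ≡ 253
461^32 ≡ 253^2 = 64009 ≡ 115
461^64 ≡ 115^2 = 13225 ≡ 261
461^128 ≡ 261^2 = 68121 ≡ 60
461^256 ≡ 60^2 = 3600 ≡ 359
269 = 256 + 8 + 4 + 1, so 461^269 ≡ 359·256·16·461 ≡ 48 (mod 463)
312·48 = 14976 ≡ 160 (mod 463)
292 ≠ 160, so verification fails.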